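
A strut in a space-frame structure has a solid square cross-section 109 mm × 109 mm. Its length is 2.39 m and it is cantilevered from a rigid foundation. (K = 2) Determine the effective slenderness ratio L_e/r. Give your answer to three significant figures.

λ ≈ 152

I = a⁴/12 = 109⁴/12 = 1.176×10^7 mm⁴
A = 1.188×10^4 mm²;  r_min = √(I/A) = √(1.176×10^7/1.188×10^4) = 31.47 mm
L_e = K·L = 2 × 2.39 m = 4.780 m = 4780.0 mm
λ = L_e / r_min = 4780.0 / 31.47 = 152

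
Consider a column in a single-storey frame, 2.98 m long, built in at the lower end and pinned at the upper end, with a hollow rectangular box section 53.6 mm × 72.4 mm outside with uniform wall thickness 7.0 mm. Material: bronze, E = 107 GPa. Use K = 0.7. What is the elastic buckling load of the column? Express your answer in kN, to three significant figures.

P_cr ≈ 152 kN

Inner dimensions: h_i = 72.4 − 2×7.0 = 58.40 mm, b_i = 53.6 − 2×7.0 = 39.60 mm
Weak-axis I_min = (h_o·b_o³ − h_i·b_i³)/12 with b_o = 53.6, b_i = 39.60 mm (shorter outer/inner sides).
I_min = (72.4×53.6³ − 58.40×39.60³)/12 = 6.269×10^5 mm⁴
I = 6.269×10^5 mm⁴ = 6.269×10^-7 m⁴
Effective length L_e = K·L = 0.7 × 2.98 = 2.086 m
P_cr = π²EI / L_e² = π² × 107×10⁹ × 6.269×10^-7 / 2.086² = 1.521×10^5 N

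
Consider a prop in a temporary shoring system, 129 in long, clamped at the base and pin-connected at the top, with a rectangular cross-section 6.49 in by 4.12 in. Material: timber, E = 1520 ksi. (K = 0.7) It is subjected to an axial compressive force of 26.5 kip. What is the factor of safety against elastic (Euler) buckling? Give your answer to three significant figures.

n ≈ 2.63

Buckling occurs about the weak axis: I_min = h·b³/12 with b = 4.12 in (the shorter side).
I_min = 6.49×4.12³/12 = 37.82 in⁴
Effective length L_e = K·L = 0.7 × 129 = 90.30 in
P_cr = π²EI / L_e² = π² × 1520×10³ × 37.82 / 90.30² = 6.959×10^4 lb
Factor of safety n = P_cr / P = 69.586 / 26.5 = 2.63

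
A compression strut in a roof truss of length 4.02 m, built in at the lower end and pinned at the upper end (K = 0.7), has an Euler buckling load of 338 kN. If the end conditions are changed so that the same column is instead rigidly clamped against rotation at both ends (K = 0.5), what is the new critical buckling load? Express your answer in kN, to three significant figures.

P_cr ∝ 1/K², so P_cr,new = P_cr,old × (K_old/K_new)² = 338 × (0.7/0.5)²
= 338 × 1.960 = 662 kN

P_cr ≈ 662 kN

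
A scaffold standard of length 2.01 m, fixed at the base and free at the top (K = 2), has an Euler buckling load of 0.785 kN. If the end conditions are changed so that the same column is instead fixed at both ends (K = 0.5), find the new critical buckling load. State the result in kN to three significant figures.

P_cr ∝ 1/K², so P_cr,new = P_cr,old × (K_old/K_new)² = 0.785 × (2/0.5)²
= 0.785 × 16.00 = 12.6 kN

P_cr ≈ 12.6 kN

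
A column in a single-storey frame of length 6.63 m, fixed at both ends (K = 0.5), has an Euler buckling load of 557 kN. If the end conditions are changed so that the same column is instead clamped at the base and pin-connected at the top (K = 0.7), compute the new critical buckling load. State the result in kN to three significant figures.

P_cr ≈ 284 kN

P_cr ∝ 1/K², so P_cr,new = P_cr,old × (K_old/K_new)² = 557 × (0.5/0.7)²
= 557 × 0.5102 = 284 kN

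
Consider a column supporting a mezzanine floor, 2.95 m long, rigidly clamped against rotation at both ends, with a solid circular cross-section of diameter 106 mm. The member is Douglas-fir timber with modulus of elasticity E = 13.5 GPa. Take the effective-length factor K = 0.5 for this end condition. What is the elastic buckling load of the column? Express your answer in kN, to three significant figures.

P_cr ≈ 380 kN

I = πd⁴/64 = π×106⁴/64 = 6.197×10^6 mm⁴
I = 6.197×10^6 mm⁴ = 6.197×10^-6 m⁴
Effective length L_e = K·L = 0.5 × 2.95 = 1.475 m
P_cr = π²EI / L_e² = π² × 13.5×10⁹ × 6.197×10^-6 / 1.475² = 3.795×10^5 N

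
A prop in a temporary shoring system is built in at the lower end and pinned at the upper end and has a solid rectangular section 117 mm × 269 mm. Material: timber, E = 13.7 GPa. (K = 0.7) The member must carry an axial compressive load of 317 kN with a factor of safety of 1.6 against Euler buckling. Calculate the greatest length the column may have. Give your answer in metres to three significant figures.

L_max ≈ 4.42 m

Buckling occurs about the weak axis: I_min = h·b³/12 with b = 117 mm (the shorter side).
I_min = 269×117³/12 = 3.590×10^7 mm⁴
I = 3.590×10^-5 m⁴
Required critical load P_cr = n·P = 1.6 × 317 = 507.2 kN = 5.072×10^5 N
From P_cr = π²EI/(K·L)²:  L = (1/K)·√(π²EI/P_cr) = (1/0.7)·√(π²×1.37×10^10×3.590×10^-5/5.072×10^5)
L = 4.42 m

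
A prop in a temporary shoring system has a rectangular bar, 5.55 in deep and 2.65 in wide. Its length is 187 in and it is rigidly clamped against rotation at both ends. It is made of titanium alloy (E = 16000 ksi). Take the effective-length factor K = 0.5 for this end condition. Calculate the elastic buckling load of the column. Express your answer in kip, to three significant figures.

P_cr ≈ 155 kip

Buckling occurs about the weak axis: I_min = h·b³/12 with b = 2.65 in (the shorter side).
I_min = 5.55×2.65³/12 = 8.607 in⁴
Effective length L_e = K·L = 0.5 × 187 = 93.50 in
P_cr = π²EI / L_e² = π² × 16000×10³ × 8.607 / 93.50² = 1.555×10^5 lb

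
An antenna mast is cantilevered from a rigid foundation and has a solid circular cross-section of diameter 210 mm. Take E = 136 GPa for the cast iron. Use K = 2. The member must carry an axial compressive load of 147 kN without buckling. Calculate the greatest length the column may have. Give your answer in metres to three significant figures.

L_max ≈ 14.8 m

I = πd⁴/64 = π×210⁴/64 = 9.547×10^7 mm⁴
I = 9.547×10^-5 m⁴
At the buckling limit P_cr = P = 1.470×10^5 N
From P_cr = π²EI/(K·L)²:  L = (1/K)·√(π²EI/P_cr) = (1/2)·√(π²×1.36×10^11×9.547×10^-5/1.470×10^5)
L = 14.8 m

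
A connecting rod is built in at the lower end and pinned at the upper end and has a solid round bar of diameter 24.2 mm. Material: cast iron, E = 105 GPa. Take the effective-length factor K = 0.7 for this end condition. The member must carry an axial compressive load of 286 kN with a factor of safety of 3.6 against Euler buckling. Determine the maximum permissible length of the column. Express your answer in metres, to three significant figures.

I = πd⁴/64 = π×24.2⁴/64 = 1.684×10^4 mm⁴
I = 1.684×10^-8 m⁴
Required critical load P_cr = n·P = 3.6 × 286 = 1030 kN = 1.030×10^6 N
From P_cr = π²EI/(K·L)²:  L = (1/K)·√(π²EI/P_cr) = (1/0.7)·√(π²×1.05×10^11×1.684×10^-8/1.030×10^6)
L = 0.186 m

L_max ≈ 0.186 m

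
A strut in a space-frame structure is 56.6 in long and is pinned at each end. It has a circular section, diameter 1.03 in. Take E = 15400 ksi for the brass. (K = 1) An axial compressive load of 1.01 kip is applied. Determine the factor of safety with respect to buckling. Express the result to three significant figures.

I = πd⁴/64 = π×1.03⁴/64 = 5.525×10^-2 in⁴
Effective length L_e = K·L = 1 × 56.6 = 56.60 in
P_cr = π²EI / L_e² = π² × 15400×10³ × 5.525×10^-2 / 56.60² = 2.621×10^3 lb
Factor of safety n = P_cr / P = 2.6212 / 1.01 = 2.60

n ≈ 2.60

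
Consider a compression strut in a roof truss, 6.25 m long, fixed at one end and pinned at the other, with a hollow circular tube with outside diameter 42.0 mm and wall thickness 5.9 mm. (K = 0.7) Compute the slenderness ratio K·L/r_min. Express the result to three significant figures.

Inner diameter d_i = 42.0 − 2×5.9 = 30.20 mm
I = π(d_o⁴ − d_i⁴)/64 = π(42.0⁴ − 30.20⁴)/64 = 1.119×10^5 mm⁴
A = 669.1 mm²;  r_min = √(I/A) = √(1.119×10^5/669.1) = 12.93 mm
L_e = K·L = 0.7 × 6.25 m = 4.375 m = 4375.0 mm
λ = L_e / r_min = 4375.0 / 12.93 = 338

λ ≈ 338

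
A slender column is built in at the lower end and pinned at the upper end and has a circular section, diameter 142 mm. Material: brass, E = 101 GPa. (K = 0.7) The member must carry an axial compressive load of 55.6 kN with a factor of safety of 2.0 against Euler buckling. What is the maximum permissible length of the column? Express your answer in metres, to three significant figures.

I = πd⁴/64 = π×142⁴/64 = 1.996×10^7 mm⁴
I = 1.996×10^-5 m⁴
Required critical load P_cr = n·P = 2.0 × 55.6 = 111.2 kN = 1.112×10^5 N
From P_cr = π²EI/(K·L)²:  L = (1/K)·√(π²EI/P_cr) = (1/0.7)·√(π²×1.01×10^11×1.996×10^-5/1.112×10^5)
L = 19.1 m

L_max ≈ 19.1 m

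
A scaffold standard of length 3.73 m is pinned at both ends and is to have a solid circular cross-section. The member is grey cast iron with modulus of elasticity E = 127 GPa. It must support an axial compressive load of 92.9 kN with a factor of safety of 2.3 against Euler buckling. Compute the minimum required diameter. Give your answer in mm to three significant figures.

d ≈ 83.4 mm

Required P_cr = n·P = 2.3 × 92.9 = 213.7 kN
L_e = K·L = 1 × 3.73 = 3.730 m
Required I = P_cr·L_e²/(π²E) = 2.137×10^5 × 3.730² / (π² × 1.27×10^11) = 2.372×10^-6 m⁴
I_req = 2.372×10^6 mm⁴
Solid circle: I = πd⁴/64  ⇒  d = (64I/π)^(1/4) = (64×2.372×10^6/π)^(1/4) = 83.4 mm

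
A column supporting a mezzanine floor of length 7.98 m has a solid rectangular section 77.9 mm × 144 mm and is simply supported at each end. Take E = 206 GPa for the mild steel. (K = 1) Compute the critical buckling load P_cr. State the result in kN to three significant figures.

Buckling occurs about the weak axis: I_min = h·b³/12 with b = 77.9 mm (the shorter side).
I_min = 144×77.9³/12 = 5.673×10^6 mm⁴
I = 5.673×10^6 mm⁴ = 5.673×10^-6 m⁴
Effective length L_e = K·L = 1 × 7.98 = 7.980 m
P_cr = π²EI / L_e² = π² × 206×10⁹ × 5.673×10^-6 / 7.980² = 1.811×10^5 N

P_cr ≈ 181 kN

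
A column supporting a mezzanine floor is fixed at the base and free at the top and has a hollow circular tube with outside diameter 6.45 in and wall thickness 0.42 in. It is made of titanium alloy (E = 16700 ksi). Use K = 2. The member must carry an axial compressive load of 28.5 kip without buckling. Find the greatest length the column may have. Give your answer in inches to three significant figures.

L_max ≈ 229 in

Inner diameter d_i = 6.45 − 2×0.42 = 5.610 in
I = π(d_o⁴ − d_i⁴)/64 = π(6.45⁴ − 5.610⁴)/64 = 36.34 in⁴
At the buckling limit P_cr = P = 2.850×10^4 lb
From P_cr = π²EI/(K·L)²:  L = (1/K)·√(π²EI/P_cr) = (1/2)·√(π²×1.67×10^7×36.34/2.850×10^4)
L = 229 in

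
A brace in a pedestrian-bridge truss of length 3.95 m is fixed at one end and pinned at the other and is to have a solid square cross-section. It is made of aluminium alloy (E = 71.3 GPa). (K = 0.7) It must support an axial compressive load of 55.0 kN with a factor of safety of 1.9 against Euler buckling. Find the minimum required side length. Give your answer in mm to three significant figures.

a ≈ 60.8 mm

Required P_cr = n·P = 1.9 × 55.0 = 104.5 kN
L_e = K·L = 0.7 × 3.95 = 2.765 m
Required I = P_cr·L_e²/(π²E) = 1.045×10^5 × 2.765² / (π² × 7.13×10^10) = 1.135×10^-6 m⁴
I_req = 1.135×10^6 mm⁴
Solid square: I = a⁴/12  ⇒  a = (12I)^(1/4) = (12×1.135×10^6)^(1/4) = 60.8 mm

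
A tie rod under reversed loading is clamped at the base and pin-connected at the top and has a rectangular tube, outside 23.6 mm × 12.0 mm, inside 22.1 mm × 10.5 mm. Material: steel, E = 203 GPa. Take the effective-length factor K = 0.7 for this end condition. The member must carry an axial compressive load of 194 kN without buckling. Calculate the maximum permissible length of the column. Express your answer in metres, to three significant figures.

Weak-axis I_min = (h_o·b_o³ − h_i·b_i³)/12 with b_o = 12.0, b_i = 10.50 mm (shorter outer/inner sides).
I_min = (23.6×12.0³ − 22.10×10.50³)/12 = 1.266×10^3 mm⁴
I = 1.266×10^-9 m⁴
At the buckling limit P_cr = P = 1.940×10^5 N
From P_cr = π²EI/(K·L)²:  L = (1/K)·√(π²EI/P_cr) = (1/0.7)·√(π²×2.03×10^11×1.266×10^-9/1.940×10^5)
L = 0.163 m

L_max ≈ 0.163 m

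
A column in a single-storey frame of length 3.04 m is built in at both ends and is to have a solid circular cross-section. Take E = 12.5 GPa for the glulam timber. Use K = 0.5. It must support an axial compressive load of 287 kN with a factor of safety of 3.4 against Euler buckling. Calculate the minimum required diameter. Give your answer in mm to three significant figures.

Required P_cr = n·P = 3.4 × 287 = 975.8 kN
L_e = K·L = 0.5 × 3.04 = 1.520 m
Required I = P_cr·L_e²/(π²E) = 9.758×10^5 × 1.520² / (π² × 1.25×10^10) = 1.827×10^-5 m⁴
I_req = 1.827×10^7 mm⁴
Solid circle: I = πd⁴/64  ⇒  d = (64I/π)^(1/4) = (64×1.827×10^7/π)^(1/4) = 139 mm

d ≈ 139 mm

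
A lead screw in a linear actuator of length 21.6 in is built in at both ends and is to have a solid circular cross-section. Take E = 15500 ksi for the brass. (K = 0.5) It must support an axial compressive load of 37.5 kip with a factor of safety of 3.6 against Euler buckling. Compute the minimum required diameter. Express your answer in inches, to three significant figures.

Required P_cr = n·P = 3.6 × 37.5 = 135.0 kip
L_e = K·L = 0.5 × 21.6 = 10.80 in
Required I = P_cr·L_e²/(π²E) = 1.350×10^5 × 10.80² / (π² × 1.55×10^7) = 0.1029 in⁴
Solid circle: I = πd⁴/64  ⇒  d = (64I/π)^(1/4) = (64×0.1029/π)^(1/4) = 1.20 in

d ≈ 1.20 in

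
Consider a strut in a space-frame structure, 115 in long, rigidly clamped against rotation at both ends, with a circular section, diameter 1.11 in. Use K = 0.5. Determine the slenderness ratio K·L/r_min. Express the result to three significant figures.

λ ≈ 207

I = πd⁴/64 = π×1.11⁴/64 = 7.452×10^-2 in⁴
A = 0.9677 in²;  r_min = √(I/A) = √(7.452×10^-2/0.9677) = 0.2775 in
L_e = K·L = 0.5 × 115 = 57.50 in
λ = L_e / r_min = 57.500 / 0.2775 = 207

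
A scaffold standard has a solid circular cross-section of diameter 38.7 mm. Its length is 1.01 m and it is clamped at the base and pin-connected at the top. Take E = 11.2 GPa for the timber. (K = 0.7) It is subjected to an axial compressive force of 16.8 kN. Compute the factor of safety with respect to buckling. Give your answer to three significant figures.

n ≈ 1.45

I = πd⁴/64 = π×38.7⁴/64 = 1.101×10^5 mm⁴
I = 1.101×10^5 mm⁴ = 1.101×10^-7 m⁴
Effective length L_e = K·L = 0.7 × 1.01 = 0.7070 m
P_cr = π²EI / L_e² = π² × 11.2×10⁹ × 1.101×10^-7 / 0.7070² = 2.435×10^4 N
Factor of safety n = P_cr / P = 24.350 / 16.8 = 1.45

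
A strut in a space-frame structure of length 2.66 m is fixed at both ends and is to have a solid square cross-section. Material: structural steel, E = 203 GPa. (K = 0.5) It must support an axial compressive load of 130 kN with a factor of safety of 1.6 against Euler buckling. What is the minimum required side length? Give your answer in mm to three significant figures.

Required P_cr = n·P = 1.6 × 130 = 208.0 kN
L_e = K·L = 0.5 × 2.66 = 1.330 m
Required I = P_cr·L_e²/(π²E) = 2.080×10^5 × 1.330² / (π² × 2.03×10^11) = 1.836×10^-7 m⁴
I_req = 1.836×10^5 mm⁴
Solid square: I = a⁴/12  ⇒  a = (12I)^(1/4) = (12×1.836×10^5)^(1/4) = 38.5 mm

a ≈ 38.5 mm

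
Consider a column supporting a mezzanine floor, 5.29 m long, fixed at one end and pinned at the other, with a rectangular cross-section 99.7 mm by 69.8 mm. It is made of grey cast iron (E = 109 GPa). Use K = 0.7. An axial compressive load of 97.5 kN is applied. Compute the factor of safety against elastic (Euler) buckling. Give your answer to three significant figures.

n ≈ 2.27

Buckling occurs about the weak axis: I_min = h·b³/12 with b = 69.8 mm (the shorter side).
I_min = 99.7×69.8³/12 = 2.825×10^6 mm⁴
I = 2.825×10^6 mm⁴ = 2.825×10^-6 m⁴
Effective length L_e = K·L = 0.7 × 5.29 = 3.703 m
P_cr = π²EI / L_e² = π² × 109×10⁹ × 2.825×10^-6 / 3.703² = 2.217×10^5 N
Factor of safety n = P_cr / P = 221.67 / 97.5 = 2.27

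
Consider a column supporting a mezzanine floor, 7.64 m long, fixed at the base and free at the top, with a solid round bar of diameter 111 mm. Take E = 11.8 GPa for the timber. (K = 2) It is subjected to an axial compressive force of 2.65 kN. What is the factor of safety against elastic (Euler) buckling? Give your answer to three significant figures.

I = πd⁴/64 = π×111⁴/64 = 7.452×10^6 mm⁴
I = 7.452×10^6 mm⁴ = 7.452×10^-6 m⁴
Effective length L_e = K·L = 2 × 7.64 = 15.28 m
P_cr = π²EI / L_e² = π² × 11.8×10⁹ × 7.452×10^-6 / 15.28² = 3.717×10^3 N
Factor of safety n = P_cr / P = 3.7170 / 2.65 = 1.40

n ≈ 1.40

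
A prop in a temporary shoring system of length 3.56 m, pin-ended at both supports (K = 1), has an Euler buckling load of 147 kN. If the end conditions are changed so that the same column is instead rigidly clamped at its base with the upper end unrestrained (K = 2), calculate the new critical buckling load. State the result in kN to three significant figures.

P_cr ≈ 36.8 kN

P_cr ∝ 1/K², so P_cr,new = P_cr,old × (K_old/K_new)² = 147 × (1/2)²
= 147 × 0.2500 = 36.8 kN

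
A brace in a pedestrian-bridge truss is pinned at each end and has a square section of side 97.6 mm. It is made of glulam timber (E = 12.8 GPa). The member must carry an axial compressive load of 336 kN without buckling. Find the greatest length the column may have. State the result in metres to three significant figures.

L_max ≈ 1.69 m

I = a⁴/12 = 97.6⁴/12 = 7.562×10^6 mm⁴
I = 7.562×10^-6 m⁴
At the buckling limit P_cr = P = 3.360×10^5 N
From P_cr = π²EI/(K·L)²:  L = (1/K)·√(π²EI/P_cr) = (1/1)·√(π²×1.28×10^10×7.562×10^-6/3.360×10^5)
L = 1.69 m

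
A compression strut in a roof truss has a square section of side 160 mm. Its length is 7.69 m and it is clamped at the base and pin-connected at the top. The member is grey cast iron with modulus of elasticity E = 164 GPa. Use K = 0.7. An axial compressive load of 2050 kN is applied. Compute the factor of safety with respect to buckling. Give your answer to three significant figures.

n ≈ 1.49

I = a⁴/12 = 160⁴/12 = 5.461×10^7 mm⁴
I = 5.461×10^7 mm⁴ = 5.461×10^-5 m⁴
Effective length L_e = K·L = 0.7 × 7.69 = 5.383 m
P_cr = π²EI / L_e² = π² × 164×10⁹ × 5.461×10^-5 / 5.383² = 3.051×10^6 N
Factor of safety n = P_cr / P = 3050.7 / 2050 = 1.49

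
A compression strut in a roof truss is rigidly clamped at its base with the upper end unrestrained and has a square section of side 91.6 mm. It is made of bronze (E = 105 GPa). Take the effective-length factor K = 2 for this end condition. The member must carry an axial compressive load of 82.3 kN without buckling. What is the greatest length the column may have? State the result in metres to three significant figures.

I = a⁴/12 = 91.6⁴/12 = 5.867×10^6 mm⁴
I = 5.867×10^-6 m⁴
At the buckling limit P_cr = P = 8.230×10^4 N
From P_cr = π²EI/(K·L)²:  L = (1/K)·√(π²EI/P_cr) = (1/2)·√(π²×1.05×10^11×5.867×10^-6/8.230×10^4)
L = 4.30 m

L_max ≈ 4.30 m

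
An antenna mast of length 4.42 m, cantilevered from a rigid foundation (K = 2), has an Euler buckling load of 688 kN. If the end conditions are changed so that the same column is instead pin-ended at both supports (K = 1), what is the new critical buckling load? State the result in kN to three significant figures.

P_cr ≈ 2750 kN

P_cr ∝ 1/K², so P_cr,new = P_cr,old × (K_old/K_new)² = 688 × (2/1)²
= 688 × 4.000 = 2750 kN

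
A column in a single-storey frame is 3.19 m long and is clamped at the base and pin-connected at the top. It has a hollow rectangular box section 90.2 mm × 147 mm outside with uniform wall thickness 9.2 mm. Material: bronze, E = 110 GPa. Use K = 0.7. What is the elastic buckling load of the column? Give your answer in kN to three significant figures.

Inner dimensions: h_i = 147 − 2×9.2 = 128.6 mm, b_i = 90.2 − 2×9.2 = 71.80 mm
Weak-axis I_min = (h_o·b_o³ − h_i·b_i³)/12 with b_o = 90.2, b_i = 71.80 mm (shorter outer/inner sides).
I_min = (147×90.2³ − 128.6×71.80³)/12 = 5.023×10^6 mm⁴
I = 5.023×10^6 mm⁴ = 5.023×10^-6 m⁴
Effective length L_e = K·L = 0.7 × 3.19 = 2.233 m
P_cr = π²EI / L_e² = π² × 110×10⁹ × 5.023×10^-6 / 2.233² = 1.094×10^6 N

P_cr ≈ 1090 kN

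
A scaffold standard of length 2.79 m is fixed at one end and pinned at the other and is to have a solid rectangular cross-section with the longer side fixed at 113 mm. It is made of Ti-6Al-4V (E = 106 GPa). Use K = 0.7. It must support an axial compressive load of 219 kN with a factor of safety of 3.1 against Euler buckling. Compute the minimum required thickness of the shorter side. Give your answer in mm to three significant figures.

b ≈ 64.1 mm

Required P_cr = n·P = 3.1 × 219 = 678.9 kN
L_e = K·L = 0.7 × 2.79 = 1.953 m
Required I = P_cr·L_e²/(π²E) = 6.789×10^5 × 1.953² / (π² × 1.06×10^11) = 2.475×10^-6 m⁴
I_req = 2.475×10^6 mm⁴
Rectangle, weak axis: I_min = h·b³/12 with h = 113 mm fixed  ⇒  b = (12I/h)^(1/3) = 64.1 mm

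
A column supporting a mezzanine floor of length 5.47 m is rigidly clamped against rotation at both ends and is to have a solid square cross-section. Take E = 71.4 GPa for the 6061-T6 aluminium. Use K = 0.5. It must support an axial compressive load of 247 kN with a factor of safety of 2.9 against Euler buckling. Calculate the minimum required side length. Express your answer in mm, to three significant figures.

Required P_cr = n·P = 2.9 × 247 = 716.3 kN
L_e = K·L = 0.5 × 5.47 = 2.735 m
Required I = P_cr·L_e²/(π²E) = 7.163×10^5 × 2.735² / (π² × 7.14×10^10) = 7.603×10^-6 m⁴
I_req = 7.603×10^6 mm⁴
Solid square: I = a⁴/12  ⇒  a = (12I)^(1/4) = (12×7.603×10^6)^(1/4) = 97.7 mm

a ≈ 97.7 mm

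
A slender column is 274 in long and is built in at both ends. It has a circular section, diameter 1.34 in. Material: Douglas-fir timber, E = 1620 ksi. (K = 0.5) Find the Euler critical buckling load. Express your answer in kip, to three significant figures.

I = πd⁴/64 = π×1.34⁴/64 = 0.1583 in⁴
Effective length L_e = K·L = 0.5 × 274 = 137.0 in
P_cr = π²EI / L_e² = π² × 1620×10³ × 0.1583 / 137.0² = 134.8 lb

P_cr ≈ 0.135 kip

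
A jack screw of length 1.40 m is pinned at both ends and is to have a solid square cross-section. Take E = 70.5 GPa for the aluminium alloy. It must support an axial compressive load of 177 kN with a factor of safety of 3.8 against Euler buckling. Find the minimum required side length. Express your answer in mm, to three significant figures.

Required P_cr = n·P = 3.8 × 177 = 672.6 kN
L_e = K·L = 1 × 1.40 = 1.400 m
Required I = P_cr·L_e²/(π²E) = 6.726×10^5 × 1.400² / (π² × 7.05×10^10) = 1.895×10^-6 m⁴
I_req = 1.895×10^6 mm⁴
Solid square: I = a⁴/12  ⇒  a = (12I)^(1/4) = (12×1.895×10^6)^(1/4) = 69.1 mm

a ≈ 69.1 mm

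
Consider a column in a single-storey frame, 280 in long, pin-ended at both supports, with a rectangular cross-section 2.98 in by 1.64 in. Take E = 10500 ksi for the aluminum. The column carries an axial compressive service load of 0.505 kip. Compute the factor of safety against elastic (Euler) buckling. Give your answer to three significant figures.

n ≈ 2.87

Buckling occurs about the weak axis: I_min = h·b³/12 with b = 1.64 in (the shorter side).
I_min = 2.98×1.64³/12 = 1.095 in⁴
Effective length L_e = K·L = 1 × 280 = 280.0 in
P_cr = π²EI / L_e² = π² × 10500×10³ × 1.095 / 280.0² = 1.448×10^3 lb
Factor of safety n = P_cr / P = 1.4479 / 0.505 = 2.87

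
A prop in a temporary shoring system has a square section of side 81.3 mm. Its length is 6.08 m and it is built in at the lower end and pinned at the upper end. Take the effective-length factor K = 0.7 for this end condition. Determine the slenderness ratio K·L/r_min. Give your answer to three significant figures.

λ ≈ 181

For a square r = a/√12 = 81.3/√12 = 23.47 mm
L_e = K·L = 0.7 × 6.08 m = 4.256 m = 4256.0 mm
λ = L_e / r_min = 4256.0 / 23.47 = 181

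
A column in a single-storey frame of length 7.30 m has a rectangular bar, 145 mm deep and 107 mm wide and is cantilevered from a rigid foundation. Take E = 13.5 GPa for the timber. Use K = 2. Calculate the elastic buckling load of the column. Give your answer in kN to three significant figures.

Buckling occurs about the weak axis: I_min = h·b³/12 with b = 107 mm (the shorter side).
I_min = 145×107³/12 = 1.480×10^7 mm⁴
I = 1.480×10^7 mm⁴ = 1.480×10^-5 m⁴
Effective length L_e = K·L = 2 × 7.30 = 14.60 m
P_cr = π²EI / L_e² = π² × 13.5×10⁹ × 1.480×10^-5 / 14.60² = 9.253×10^3 N

P_cr ≈ 9.25 kN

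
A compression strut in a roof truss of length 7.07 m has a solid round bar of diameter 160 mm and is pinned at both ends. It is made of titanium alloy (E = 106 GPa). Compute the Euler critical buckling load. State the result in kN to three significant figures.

I = πd⁴/64 = π×160⁴/64 = 3.217×10^7 mm⁴
I = 3.217×10^7 mm⁴ = 3.217×10^-5 m⁴
Effective length L_e = K·L = 1 × 7.07 = 7.070 m
P_cr = π²EI / L_e² = π² × 106×10⁹ × 3.217×10^-5 / 7.070² = 6.733×10^5 N

P_cr ≈ 673 kN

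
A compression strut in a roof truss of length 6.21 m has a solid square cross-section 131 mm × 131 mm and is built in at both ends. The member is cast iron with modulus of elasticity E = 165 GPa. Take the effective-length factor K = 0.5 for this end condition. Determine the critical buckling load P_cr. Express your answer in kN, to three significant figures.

I = a⁴/12 = 131⁴/12 = 2.454×10^7 mm⁴
I = 2.454×10^7 mm⁴ = 2.454×10^-5 m⁴
Effective length L_e = K·L = 0.5 × 6.21 = 3.105 m
P_cr = π²EI / L_e² = π² × 165×10⁹ × 2.454×10^-5 / 3.105² = 4.145×10^6 N

P_cr ≈ 4150 kN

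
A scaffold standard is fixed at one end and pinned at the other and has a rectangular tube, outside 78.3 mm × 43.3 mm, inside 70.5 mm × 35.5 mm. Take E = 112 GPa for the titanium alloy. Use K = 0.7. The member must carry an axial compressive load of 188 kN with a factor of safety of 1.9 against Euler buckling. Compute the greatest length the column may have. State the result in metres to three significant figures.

Weak-axis I_min = (h_o·b_o³ − h_i·b_i³)/12 with b_o = 43.3, b_i = 35.50 mm (shorter outer/inner sides).
I_min = (78.3×43.3³ − 70.50×35.50³)/12 = 2.669×10^5 mm⁴
I = 2.669×10^-7 m⁴
Required critical load P_cr = n·P = 1.9 × 188 = 357.2 kN = 3.572×10^5 N
From P_cr = π²EI/(K·L)²:  L = (1/K)·√(π²EI/P_cr) = (1/0.7)·√(π²×1.12×10^11×2.669×10^-7/3.572×10^5)
L = 1.30 m

L_max ≈ 1.30 m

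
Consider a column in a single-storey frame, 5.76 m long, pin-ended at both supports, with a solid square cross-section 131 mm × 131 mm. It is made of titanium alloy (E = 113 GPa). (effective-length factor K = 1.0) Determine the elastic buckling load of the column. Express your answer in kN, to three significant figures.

P_cr ≈ 825 kN

I = a⁴/12 = 131⁴/12 = 2.454×10^7 mm⁴
I = 2.454×10^7 mm⁴ = 2.454×10^-5 m⁴
Effective length L_e = K·L = 1 × 5.76 = 5.760 m
P_cr = π²EI / L_e² = π² × 113×10⁹ × 2.454×10^-5 / 5.760² = 8.250×10^5 N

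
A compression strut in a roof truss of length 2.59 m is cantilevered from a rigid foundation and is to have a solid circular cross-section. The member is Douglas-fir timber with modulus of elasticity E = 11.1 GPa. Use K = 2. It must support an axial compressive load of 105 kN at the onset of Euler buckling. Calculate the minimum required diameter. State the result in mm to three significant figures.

d ≈ 151 mm

L_e = K·L = 2 × 2.59 = 5.180 m
Required I = P_cr·L_e²/(π²E) = 1.050×10^5 × 5.180² / (π² × 1.11×10^10) = 2.572×10^-5 m⁴
I_req = 2.572×10^7 mm⁴
Solid circle: I = πd⁴/64  ⇒  d = (64I/π)^(1/4) = (64×2.572×10^7/π)^(1/4) = 151 mm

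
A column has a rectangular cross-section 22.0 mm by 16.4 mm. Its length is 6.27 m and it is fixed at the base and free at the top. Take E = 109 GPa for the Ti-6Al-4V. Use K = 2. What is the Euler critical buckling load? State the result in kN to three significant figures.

P_cr ≈ 0.0553 kN

Buckling occurs about the weak axis: I_min = h·b³/12 with b = 16.4 mm (the shorter side).
I_min = 22.0×16.4³/12 = 8.087×10^3 mm⁴
I = 8.087×10^3 mm⁴ = 8.087×10^-9 m⁴
Effective length L_e = K·L = 2 × 6.27 = 12.54 m
P_cr = π²EI / L_e² = π² × 109×10⁹ × 8.087×10^-9 / 12.54² = 55.32 N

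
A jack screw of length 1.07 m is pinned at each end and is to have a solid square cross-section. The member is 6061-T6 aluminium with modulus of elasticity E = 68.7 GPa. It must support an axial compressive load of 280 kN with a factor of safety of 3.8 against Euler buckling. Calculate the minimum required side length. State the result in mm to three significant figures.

a ≈ 68.1 mm

Required P_cr = n·P = 3.8 × 280 = 1064 kN
L_e = K·L = 1 × 1.07 = 1.070 m
Required I = P_cr·L_e²/(π²E) = 1.064×10^6 × 1.070² / (π² × 6.87×10^10) = 1.797×10^-6 m⁴
I_req = 1.797×10^6 mm⁴
Solid square: I = a⁴/12  ⇒  a = (12I)^(1/4) = (12×1.797×10^6)^(1/4) = 68.1 mm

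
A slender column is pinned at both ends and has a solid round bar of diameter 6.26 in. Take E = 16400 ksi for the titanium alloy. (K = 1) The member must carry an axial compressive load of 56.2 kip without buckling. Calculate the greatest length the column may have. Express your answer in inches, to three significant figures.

L_max ≈ 466 in

I = πd⁴/64 = π×6.26⁴/64 = 75.38 in⁴
At the buckling limit P_cr = P = 5.620×10^4 lb
From P_cr = π²EI/(K·L)²:  L = (1/K)·√(π²EI/P_cr) = (1/1)·√(π²×1.64×10^7×75.38/5.620×10^4)
L = 466 in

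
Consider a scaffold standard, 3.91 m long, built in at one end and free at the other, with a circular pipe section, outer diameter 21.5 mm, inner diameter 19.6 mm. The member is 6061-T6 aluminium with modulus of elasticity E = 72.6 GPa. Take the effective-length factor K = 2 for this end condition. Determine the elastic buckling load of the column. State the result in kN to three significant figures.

d_o = 21.5 mm, d_i = 19.6 mm
I = π(d_o⁴ − d_i⁴)/64 = π(21.5⁴ − 19.60⁴)/64 = 3.244×10^3 mm⁴
I = 3.244×10^3 mm⁴ = 3.244×10^-9 m⁴
Effective length L_e = K·L = 2 × 3.91 = 7.820 m
P_cr = π²EI / L_e² = π² × 72.6×10⁹ × 3.244×10^-9 / 7.820² = 38.02 N

P_cr ≈ 0.0380 kN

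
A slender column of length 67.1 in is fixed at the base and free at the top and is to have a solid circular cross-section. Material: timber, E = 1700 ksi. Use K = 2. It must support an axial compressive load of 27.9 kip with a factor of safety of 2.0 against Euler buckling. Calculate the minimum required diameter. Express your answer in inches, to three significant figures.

Required P_cr = n·P = 2.0 × 27.9 = 55.80 kip
L_e = K·L = 2 × 67.1 = 134.2 in
Required I = P_cr·L_e²/(π²E) = 5.580×10^4 × 134.2² / (π² × 1.70×10^6) = 59.89 in⁴
Solid circle: I = πd⁴/64  ⇒  d = (64I/π)^(1/4) = (64×59.89/π)^(1/4) = 5.91 in

d ≈ 5.91 in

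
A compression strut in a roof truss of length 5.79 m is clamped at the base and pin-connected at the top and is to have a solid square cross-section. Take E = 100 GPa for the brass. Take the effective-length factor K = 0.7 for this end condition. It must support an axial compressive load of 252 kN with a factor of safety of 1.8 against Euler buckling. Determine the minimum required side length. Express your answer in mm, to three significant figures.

a ≈ 97.6 mm

Required P_cr = n·P = 1.8 × 252 = 453.6 kN
L_e = K·L = 0.7 × 5.79 = 4.053 m
Required I = P_cr·L_e²/(π²E) = 4.536×10^5 × 4.053² / (π² × 1.00×10^11) = 7.550×10^-6 m⁴
I_req = 7.550×10^6 mm⁴
Solid square: I = a⁴/12  ⇒  a = (12I)^(1/4) = (12×7.550×10^6)^(1/4) = 97.6 mm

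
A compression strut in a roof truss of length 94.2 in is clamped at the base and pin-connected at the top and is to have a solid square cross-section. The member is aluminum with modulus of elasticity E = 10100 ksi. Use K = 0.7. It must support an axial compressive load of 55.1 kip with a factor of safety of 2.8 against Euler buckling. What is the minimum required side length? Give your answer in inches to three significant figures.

Required P_cr = n·P = 2.8 × 55.1 = 154.3 kip
L_e = K·L = 0.7 × 94.2 = 65.94 in
Required I = P_cr·L_e²/(π²E) = 1.543×10^5 × 65.94² / (π² × 1.01×10^7) = 6.730 in⁴
Solid square: I = a⁴/12  ⇒  a = (12I)^(1/4) = (12×6.730)^(1/4) = 3.00 in

a ≈ 3.00 in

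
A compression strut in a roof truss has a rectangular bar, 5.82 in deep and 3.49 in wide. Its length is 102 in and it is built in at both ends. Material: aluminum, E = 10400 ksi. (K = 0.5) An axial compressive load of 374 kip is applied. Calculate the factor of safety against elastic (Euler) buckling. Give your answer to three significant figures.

Buckling occurs about the weak axis: I_min = h·b³/12 with b = 3.49 in (the shorter side).
I_min = 5.82×3.49³/12 = 20.62 in⁴
Effective length L_e = K·L = 0.5 × 102 = 51.00 in
P_cr = π²EI / L_e² = π² × 10400×10³ × 20.62 / 51.00² = 8.136×10^5 lb
Factor of safety n = P_cr / P = 813.60 / 374 = 2.18

n ≈ 2.18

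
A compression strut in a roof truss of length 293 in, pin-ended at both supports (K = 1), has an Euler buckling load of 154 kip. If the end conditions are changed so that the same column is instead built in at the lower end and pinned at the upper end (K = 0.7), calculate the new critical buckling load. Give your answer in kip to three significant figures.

P_cr ∝ 1/K², so P_cr,new = P_cr,old × (K_old/K_new)² = 154 × (1/0.7)²
= 154 × 2.041 = 314 kip

P_cr ≈ 314 kip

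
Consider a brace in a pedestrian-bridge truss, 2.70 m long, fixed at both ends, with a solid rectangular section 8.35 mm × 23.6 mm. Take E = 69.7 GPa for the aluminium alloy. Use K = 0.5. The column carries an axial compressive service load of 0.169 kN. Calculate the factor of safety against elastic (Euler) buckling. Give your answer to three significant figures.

Buckling occurs about the weak axis: I_min = h·b³/12 with b = 8.35 mm (the shorter side).
I_min = 23.6×8.35³/12 = 1.145×10^3 mm⁴
I = 1.145×10^3 mm⁴ = 1.145×10^-9 m⁴
Effective length L_e = K·L = 0.5 × 2.70 = 1.350 m
P_cr = π²EI / L_e² = π² × 69.7×10⁹ × 1.145×10^-9 / 1.350² = 432.2 N
Factor of safety n = P_cr / P = 0.43217 / 0.169 = 2.56

n ≈ 2.56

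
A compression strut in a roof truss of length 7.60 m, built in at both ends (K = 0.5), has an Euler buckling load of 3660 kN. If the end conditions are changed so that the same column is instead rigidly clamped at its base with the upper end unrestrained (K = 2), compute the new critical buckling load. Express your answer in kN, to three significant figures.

P_cr ∝ 1/K², so P_cr,new = P_cr,old × (K_old/K_new)² = 3660 × (0.5/2)²
= 3660 × 0.06250 = 229 kN

P_cr ≈ 229 kN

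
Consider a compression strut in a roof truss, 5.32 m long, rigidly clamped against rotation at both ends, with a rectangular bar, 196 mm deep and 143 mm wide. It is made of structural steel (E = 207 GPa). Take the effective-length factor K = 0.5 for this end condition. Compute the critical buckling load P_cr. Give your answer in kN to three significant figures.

Buckling occurs about the weak axis: I_min = h·b³/12 with b = 143 mm (the shorter side).
I_min = 196×143³/12 = 4.776×10^7 mm⁴
I = 4.776×10^7 mm⁴ = 4.776×10^-5 m⁴
Effective length L_e = K·L = 0.5 × 5.32 = 2.660 m
P_cr = π²EI / L_e² = π² × 207×10⁹ × 4.776×10^-5 / 2.660² = 1.379×10^7 N

P_cr ≈ 13800 kN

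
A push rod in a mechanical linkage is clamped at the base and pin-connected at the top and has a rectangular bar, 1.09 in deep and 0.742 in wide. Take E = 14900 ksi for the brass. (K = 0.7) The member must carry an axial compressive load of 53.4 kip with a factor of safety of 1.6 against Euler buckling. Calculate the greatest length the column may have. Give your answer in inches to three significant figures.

L_max ≈ 11.4 in

Buckling occurs about the weak axis: I_min = h·b³/12 with b = 0.742 in (the shorter side).
I_min = 1.09×0.742³/12 = 3.711×10^-2 in⁴
Required critical load P_cr = n·P = 1.6 × 53.4 = 85.44 kip = 8.544×10^4 lb
From P_cr = π²EI/(K·L)²:  L = (1/K)·√(π²EI/P_cr) = (1/0.7)·√(π²×1.49×10^7×3.711×10^-2/8.544×10^4)
L = 11.4 in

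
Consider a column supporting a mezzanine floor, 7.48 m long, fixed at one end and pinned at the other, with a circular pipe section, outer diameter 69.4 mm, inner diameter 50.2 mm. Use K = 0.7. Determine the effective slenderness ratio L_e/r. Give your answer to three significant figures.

d_o = 69.4 mm, d_i = 50.2 mm
I = π(d_o⁴ − d_i⁴)/64 = π(69.4⁴ − 50.20⁴)/64 = 8.270×10^5 mm⁴
A = 1.804×10^3 mm²;  r_min = √(I/A) = √(8.270×10^5/1.804×10^3) = 21.41 mm
L_e = K·L = 0.7 × 7.48 m = 5.236 m = 5236.0 mm
λ = L_e / r_min = 5236.0 / 21.41 = 245

λ ≈ 245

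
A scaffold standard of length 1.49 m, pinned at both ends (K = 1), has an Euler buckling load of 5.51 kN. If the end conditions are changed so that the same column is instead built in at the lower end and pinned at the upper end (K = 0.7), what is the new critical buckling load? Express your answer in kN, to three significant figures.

P_cr ∝ 1/K², so P_cr,new = P_cr,old × (K_old/K_new)² = 5.51 × (1/0.7)²
= 5.51 × 2.041 = 11.2 kN

P_cr ≈ 11.2 kN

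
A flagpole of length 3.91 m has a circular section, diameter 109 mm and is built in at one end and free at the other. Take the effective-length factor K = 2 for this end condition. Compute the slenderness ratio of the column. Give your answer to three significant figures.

λ ≈ 287

I = πd⁴/64 = π×109⁴/64 = 6.929×10^6 mm⁴
A = 9.331×10^3 mm²;  r_min = √(I/A) = √(6.929×10^6/9.331×10^3) = 27.25 mm
L_e = K·L = 2 × 3.91 m = 7.820 m = 7820.0 mm
λ = L_e / r_min = 7820.0 / 27.25 = 287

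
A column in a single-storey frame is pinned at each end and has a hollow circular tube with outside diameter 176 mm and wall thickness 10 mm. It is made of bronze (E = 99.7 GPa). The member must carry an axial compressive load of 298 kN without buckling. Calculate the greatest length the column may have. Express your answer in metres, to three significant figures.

L_max ≈ 7.72 m

Inner diameter d_i = 176 − 2×10 = 156.0 mm
I = π(d_o⁴ − d_i⁴)/64 = π(176⁴ − 156.0⁴)/64 = 1.803×10^7 mm⁴
I = 1.803×10^-5 m⁴
At the buckling limit P_cr = P = 2.980×10^5 N
From P_cr = π²EI/(K·L)²:  L = (1/K)·√(π²EI/P_cr) = (1/1)·√(π²×9.97×10^10×1.803×10^-5/2.980×10^5)
L = 7.72 m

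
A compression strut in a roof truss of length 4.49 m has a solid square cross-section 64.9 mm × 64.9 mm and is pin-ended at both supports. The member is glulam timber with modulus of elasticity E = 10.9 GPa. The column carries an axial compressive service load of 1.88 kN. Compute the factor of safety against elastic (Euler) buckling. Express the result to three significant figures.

I = a⁴/12 = 64.9⁴/12 = 1.478×10^6 mm⁴
I = 1.478×10^6 mm⁴ = 1.478×10^-6 m⁴
Effective length L_e = K·L = 1 × 4.49 = 4.490 m
P_cr = π²EI / L_e² = π² × 10.9×10⁹ × 1.478×10^-6 / 4.490² = 7.889×10^3 N
Factor of safety n = P_cr / P = 7.8892 / 1.88 = 4.20

n ≈ 4.20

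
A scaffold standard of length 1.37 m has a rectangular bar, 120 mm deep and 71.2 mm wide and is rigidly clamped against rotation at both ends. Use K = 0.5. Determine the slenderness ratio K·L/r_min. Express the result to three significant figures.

Buckling occurs about the weak axis: I_min = h·b³/12 with b = 71.2 mm (the shorter side).
I_min = 120×71.2³/12 = 3.609×10^6 mm⁴
A = 8.544×10^3 mm²;  r_min = √(I/A) = √(3.609×10^6/8.544×10^3) = 20.55 mm
L_e = K·L = 0.5 × 1.37 m = 0.6850 m = 685.00 mm
λ = L_e / r_min = 685.00 / 20.55 = 33.3

λ ≈ 33.3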